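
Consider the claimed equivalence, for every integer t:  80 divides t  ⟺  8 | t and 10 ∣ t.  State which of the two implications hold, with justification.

[⇐] This fails: take t = 40. Both 8 ∣ 40 and 10 ∣ 40, yet 40 is not a multiple of 80 (since 40 = 0·80 + 40), so 80 ∤ 40.

[⇒] If 80 ∣ t, write t = 80q. Since 80 = 10·8, t = 8·(10q), so 8 ∣ t; and since 80 = 8·10, t = 10·(8q), so 10 ∣ t.

Only the forward direction holds.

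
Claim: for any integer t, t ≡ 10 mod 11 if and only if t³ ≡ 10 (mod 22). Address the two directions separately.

(⟹) This fails: take t = 21. Then 21 ≡ 10 (mod 11), but 21³ = 9261 ≡ 21 (mod 22), not 10.

(⟸) Conversely, the residues r modulo 22 with r³ ≡ 10 (mod 22) are exactly {10}, and each is ≡ 10 (mod 11).

The forward direction fails; the converse holds.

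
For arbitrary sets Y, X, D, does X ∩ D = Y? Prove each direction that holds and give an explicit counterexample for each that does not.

Both inclusions fail.

(⊆) This inclusion fails. Take Y = ∅, X = {1}, D = {1}; then 1 ∈ X ∩ D but 1 ∉ Y.

(⊇) This inclusion fails. Take Y = {1}, X = ∅, D = ∅; then 1 ∈ Y but 1 ∉ X ∩ D.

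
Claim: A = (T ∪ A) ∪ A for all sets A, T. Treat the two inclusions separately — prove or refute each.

(⊇) This inclusion fails. Take A = ∅, T = {1}; then 1 ∈ (T ∪ A) ∪ A but 1 ∉ A.

(⊆) Let x ∈ A. Then either x ∈ A and x ∉ T; or x ∈ A ∩ T. In each case x ∈ (T ∪ A) ∪ A, so A ⊆ (T ∪ A) ∪ A.

(⊆) holds; (⊇) fails.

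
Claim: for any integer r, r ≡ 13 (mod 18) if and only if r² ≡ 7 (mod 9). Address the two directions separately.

Forward direction. Suppose r ≡ 13 (mod 18). Then r² ≡ 13² = 169 (mod 18), and since 9 ∣ 18, also r² ≡ 7 (mod 9).

Converse. This fails: take r = 4. Then 4² = 16 ≡ 7 (mod 9), yet 4 ≡ 4 (mod 18), not 13.

The forward direction holds; the converse fails.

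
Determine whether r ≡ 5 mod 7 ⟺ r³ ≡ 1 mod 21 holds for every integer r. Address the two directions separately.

(⇒) fails and (⇐) fails.

Forward direction. This fails: take r = 5. Then 5 ≡ 5 (mod 7), but 5³ = 125 ≡ 20 (mod 21), not 1.

Converse. This fails: take r = 1. Then 1³ = 1 ≡ 1 (mod 21), yet 1 ≡ 1 (mod 7), not 5.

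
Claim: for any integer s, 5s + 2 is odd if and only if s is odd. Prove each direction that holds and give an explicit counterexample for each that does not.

(→) Suppose 5s + 2 is odd. Since 5 is odd, 5s and s have the same parity, so 5s + 2 ≡ s + 2 (mod 2). As 2 is even, 5s + 2 is odd exactly when s is odd. Thus s is odd.

(←) Conversely, suppose s is odd; write s = 2j + 1. Then 5s + 2 = 5·(2j + 1) + 2 = 2·5j + 7, which is odd.

Both directions hold; the statement is true.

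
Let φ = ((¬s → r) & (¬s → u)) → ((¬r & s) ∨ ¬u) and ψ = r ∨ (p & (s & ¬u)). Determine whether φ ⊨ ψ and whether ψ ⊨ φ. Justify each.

(→) This fails. Under s = F, r = F, u = F, p = F, the left side is true but the right side is false.

(←) This fails. Under s = F, r = T, u = T, p = F, the left side is false but the right side is true.

(⇒) fails and (⇐) fails.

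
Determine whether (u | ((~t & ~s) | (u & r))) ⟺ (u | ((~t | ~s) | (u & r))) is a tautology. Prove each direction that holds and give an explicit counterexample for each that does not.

(⟹) Assume the antecedent. If u is true, u | ((~t | ~s) | (u & r)) reduces to true regardless of the other variables. If u is false, the antecedent forces (s = F, r = F, t = F, u = F) or (s = F, r = T, t = F, u = F), and u | ((~t | ~s) | (u & r)) holds there. Either way u | ((~t | ~s) | (u & r)) holds.

(⟸) This fails. Under s = T, r = F, t = F, u = F, the left side is false but the right side is true.

Not equivalent: only (⇒) holds.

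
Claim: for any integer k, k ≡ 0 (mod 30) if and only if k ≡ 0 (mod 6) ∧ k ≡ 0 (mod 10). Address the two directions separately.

Both directions hold.

Converse. If k ≡ 0 (mod 6) and k ≡ 0 (mod 10), then by the Chinese remainder theorem k ≡ 0 (mod 30). This is exactly k ≡ 0 (mod 30).

Forward direction. Suppose k ≡ 0 (mod 30); write k = 30j + 0. Since 6 ∣ 30, reducing mod 6 gives k ≡ 0 (mod 6); since 10 ∣ 30, reducing mod 10 gives k ≡ 0 (mod 10).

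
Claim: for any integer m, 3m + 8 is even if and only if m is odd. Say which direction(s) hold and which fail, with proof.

Both directions fail.

Forward direction. This fails: m = 0 gives 3m + 8 = 8, which is even, but 0 is even, not odd.

Converse. This also fails: m = 3 is odd, but 3m + 8 = 17 is odd, not even.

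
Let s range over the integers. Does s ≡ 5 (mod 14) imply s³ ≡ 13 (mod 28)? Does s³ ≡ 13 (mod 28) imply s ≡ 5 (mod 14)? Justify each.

(⇒) fails and (⇐) fails.

(⇒) This fails: take s = 19. Then 19 ≡ 5 (mod 14), but 19³ = 6859 ≡ 27 (mod 28), not 13.

(⇐) This fails: take s = 13. Then 13³ = 2197 ≡ 13 (mod 28), yet 13 ≡ 13 (mod 14), not 5.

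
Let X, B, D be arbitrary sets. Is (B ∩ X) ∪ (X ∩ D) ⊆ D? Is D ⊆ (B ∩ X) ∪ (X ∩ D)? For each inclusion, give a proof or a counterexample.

(⟹) This inclusion fails. Take X = {1}, B = {1}, D = ∅; then 1 ∈ (B ∩ X) ∪ (X ∩ D) but 1 ∉ D.

(⟸) This inclusion fails. Take X = ∅, B = ∅, D = {1}; then 1 ∈ D but 1 ∉ (B ∩ X) ∪ (X ∩ D).

(⊆) fails and (⊇) fails.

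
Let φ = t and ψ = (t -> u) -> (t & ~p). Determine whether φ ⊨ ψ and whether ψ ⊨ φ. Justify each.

(←) Assume the antecedent. If u is true, the antecedent forces (u = T, t = T, p = F), and t holds there. If u is false, the antecedent forces (u = F, t = T, p = F) or (u = F, t = T, p = T), and t holds there. Either way t holds.

(→) This fails. Under u = T, t = T, p = T, the left side is true but the right side is false.

Only the converse holds.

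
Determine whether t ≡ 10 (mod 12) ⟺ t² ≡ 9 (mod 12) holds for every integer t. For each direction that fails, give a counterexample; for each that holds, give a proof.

Neither direction holds.

[⇒] This fails: take t = 10. Then 10 ≡ 10 (mod 12), but 10² = 100 ≡ 4 (mod 12), not 9.

[⇐] This fails: take t = 3. Then 3² = 9 ≡ 9 (mod 12), yet 3 ≡ 3 (mod 12), not 10.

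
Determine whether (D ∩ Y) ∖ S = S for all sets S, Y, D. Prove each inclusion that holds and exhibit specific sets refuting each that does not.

(⟹) This inclusion fails. Take S = ∅, Y = {1}, D = {1}; then 1 ∈ (D ∩ Y) ∖ S but 1 ∉ S.

(⟸) This inclusion fails. Take S = {1}, Y = ∅, D = ∅; then 1 ∈ S but 1 ∉ (D ∩ Y) ∖ S.

Neither inclusion holds.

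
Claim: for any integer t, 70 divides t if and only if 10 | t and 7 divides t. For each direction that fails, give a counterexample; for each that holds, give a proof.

[⇒] If 70 ∣ t, write t = 70q. Since 70 = 7·10, t = 10·(7q), so 10 ∣ t; and since 70 = 10·7, t = 7·(10q), so 7 ∣ t.

[⇐] Suppose 10 ∣ t and 7 ∣ t. Any common multiple of 10 and 7 is a multiple of their lcm; here gcd(10, 7) = 1, so lcm(10, 7) = 10·7 = 70, so 70 ∣ t.

Both directions hold.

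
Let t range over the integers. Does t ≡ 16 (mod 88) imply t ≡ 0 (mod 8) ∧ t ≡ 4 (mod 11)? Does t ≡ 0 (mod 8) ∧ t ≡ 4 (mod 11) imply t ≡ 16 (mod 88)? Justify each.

[⇒] This fails: t = 16 gives 16 ≡ 16 (mod 88) but 16 ≡ 5 (mod 11), so the conjunction on the right does not hold.

[⇐] This fails: t = 48 satisfies both congruences on the right (48 ≡ 0 mod 8 and 48 ≡ 4 mod 11) yet 48 ≡ 48 (mod 88), not 16.

(⇒) fails and (⇐) fails.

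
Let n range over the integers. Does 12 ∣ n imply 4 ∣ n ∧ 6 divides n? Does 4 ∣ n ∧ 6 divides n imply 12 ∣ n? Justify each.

Equivalent; both directions hold.

(→) If 12 ∣ n, write n = 12q. Since 12 = 3·4, n = 4·(3q), so 4 ∣ n; and since 12 = 2·6, n = 6·(2q), so 6 ∣ n.

(←) Suppose 4 ∣ n and 6 ∣ n. Any common multiple of 4 and 6 is a multiple of their lcm; here lcm(4, 6) = 4·6/gcd(4, 6) = 24/2 = 12, so 12 ∣ n.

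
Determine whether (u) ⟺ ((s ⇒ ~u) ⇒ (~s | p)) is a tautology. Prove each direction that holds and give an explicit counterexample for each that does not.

(⇒) holds; (⇐) fails.

(←) This fails. Under p = F, u = F, s = F, the left side is false but the right side is true.

(→) Assume the antecedent. If p is true, (s ⇒ ~u) ⇒ (~s | p) reduces to true regardless of the other variables. If p is false, the antecedent forces (p = F, u = T, s = F) or (p = F, u = T, s = T), and (s ⇒ ~u) ⇒ (~s | p) holds there. Either way (s ⇒ ~u) ⇒ (~s | p) holds.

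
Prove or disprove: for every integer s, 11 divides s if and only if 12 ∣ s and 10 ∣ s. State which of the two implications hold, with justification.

Neither implication holds.

Forward direction. This fails: take s = 11. Certainly 11 ∣ 11, but 12 ∤ 11.

Converse. This fails: take s = 60. Both 12 ∣ 60 and 10 ∣ 60, yet 60 is not a multiple of 11 (since 60 = 5·11 + 5), so 11 ∤ 60.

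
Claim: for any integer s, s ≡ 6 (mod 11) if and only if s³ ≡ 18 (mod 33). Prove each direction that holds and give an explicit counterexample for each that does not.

Only the converse holds.

(⇒) This fails: take s = 17. Then 17 ≡ 6 (mod 11), but 17³ = 4913 ≡ 29 (mod 33), not 18.

(⇐) Conversely, the residues r modulo 33 with r³ ≡ 18 (mod 33) are exactly {6}, and each is ≡ 6 (mod 11).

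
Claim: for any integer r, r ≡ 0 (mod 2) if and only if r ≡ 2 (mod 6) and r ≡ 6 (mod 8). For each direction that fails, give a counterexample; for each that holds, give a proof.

(⇒) This fails: r = 0 gives 0 ≡ 0 (mod 2) but 0 ≡ 0 (mod 6), so the conjunction on the right does not hold.

(⇐) Conversely, if r ≡ 2 (mod 6) and r ≡ 6 (mod 8), then by the Chinese remainder theorem r ≡ 14 (mod 24). Since 14 ≡ 0 (mod 2) and 2 ∣ 24, we get r ≡ 0 (mod 2).

(⇒) fails; (⇐) holds.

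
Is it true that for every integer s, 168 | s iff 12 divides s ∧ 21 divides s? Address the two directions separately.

(⇒) holds; (⇐) fails.

Converse. This fails: take s = 84. Both 12 ∣ 84 and 21 ∣ 84, yet 84 is not a multiple of 168 (since 84 = 0·168 + 84), so 168 ∤ 84.

Forward direction. If 168 ∣ s, write s = 168q. Since 168 = 14·12, s = 12·(14q), so 12 ∣ s; and since 168 = 8·21, s = 21·(8q), so 21 ∣ s.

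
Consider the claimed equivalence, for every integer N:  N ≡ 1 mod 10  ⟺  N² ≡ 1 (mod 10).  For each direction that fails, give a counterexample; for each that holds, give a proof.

Only the forward implication holds.

Forward direction. Suppose N ≡ 1 mod 10. Write N = 10j + 1. Then (10j + 1)² = 100j² + 20j + 1 = 10(10j² + 2j) + 1, so N² ≡ 1 (mod 10).

Converse. This fails: take N = 9. Then 9² = 81 ≡ 1 (mod 10), yet 9 ≡ 9 (mod 10), not 1.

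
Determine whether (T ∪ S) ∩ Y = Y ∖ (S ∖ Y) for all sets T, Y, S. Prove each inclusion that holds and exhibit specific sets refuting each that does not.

(⊆) holds; (⊇) fails.

(⊇) This inclusion fails. Take T = ∅, Y = {1}, S = ∅; then 1 ∈ Y ∖ (S ∖ Y) but 1 ∉ (T ∪ S) ∩ Y.

(⊆) Let x ∈ (T ∪ S) ∩ Y. Then either x ∈ T ∩ Y and x ∉ S; or x ∈ Y ∩ S and x ∉ T; or x ∈ T ∩ Y ∩ S. In each case x ∈ Y ∖ (S ∖ Y), so (T ∪ S) ∩ Y ⊆ Y ∖ (S ∖ Y).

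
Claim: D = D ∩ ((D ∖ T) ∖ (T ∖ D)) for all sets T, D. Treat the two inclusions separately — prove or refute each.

(⊆) This inclusion fails. Take T = {1}, D = {1}; then 1 ∈ D but 1 ∉ D ∩ ((D ∖ T) ∖ (T ∖ D)).

(⊇) Let x ∈ D ∩ ((D ∖ T) ∖ (T ∖ D)). Then x ∈ D and x ∉ T, from which x ∈ D.

Only the reverse inclusion holds.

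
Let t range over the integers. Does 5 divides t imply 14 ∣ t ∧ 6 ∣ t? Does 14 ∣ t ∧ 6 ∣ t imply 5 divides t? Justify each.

(⇒) fails and (⇐) fails.

[⇒] This fails: take t = 5. Certainly 5 ∣ 5, but 14 ∤ 5.

[⇐] This fails: take t = 42. Both 14 ∣ 42 and 6 ∣ 42, yet 42 is not a multiple of 5 (since 42 = 8·5 + 2), so 5 ∤ 42.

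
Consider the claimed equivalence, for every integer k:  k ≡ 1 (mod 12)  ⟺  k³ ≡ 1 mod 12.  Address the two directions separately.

(→) Suppose k ≡ 1 (mod 12). Write k = 12j + 1. Then (12j + 1)³ = 1728j³ + 432j² + 36j + 1 = 12(144j³ + 36j² + 3j) + 1, so k³ ≡ 1 (mod 12).

(←) For the converse, argue contrapositively. If k ≢ 1 (mod 12), then k is congruent to one of 0, 2, 3, 4, 5, 6, 7, 8, 9, 10, 11 modulo 12, and these give k³ ≡ 0, 8, 3, 4, 5, 0, 7, 8, 9, 4, 11 respectively — never 1.

Both implications hold.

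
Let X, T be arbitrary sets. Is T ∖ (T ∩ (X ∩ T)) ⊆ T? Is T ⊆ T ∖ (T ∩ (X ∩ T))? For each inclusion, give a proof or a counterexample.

Only the forward inclusion holds.

(⊆) Let x ∈ T ∖ (T ∩ (X ∩ T)). Then x ∈ T and x ∉ X, from which x ∈ T.

(⊇) This inclusion fails. Take X = {1}, T = {1}; then 1 ∈ T but 1 ∉ T ∖ (T ∩ (X ∩ T)).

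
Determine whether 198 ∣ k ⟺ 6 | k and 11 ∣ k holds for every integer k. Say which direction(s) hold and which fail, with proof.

Only the forward direction holds.

Forward direction. If 198 ∣ k, write k = 198q. Since 198 = 33·6, k = 6·(33q), so 6 ∣ k; and since 198 = 18·11, k = 11·(18q), so 11 ∣ k.

Converse. This fails: take k = 66. Both 6 ∣ 66 and 11 ∣ 66, yet 66 is not a multiple of 198 (since 66 = 0·198 + 66), so 198 ∤ 66.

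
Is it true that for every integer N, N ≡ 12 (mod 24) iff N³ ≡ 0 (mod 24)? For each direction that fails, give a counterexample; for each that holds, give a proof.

(⟹) Suppose N ≡ 12 (mod 24). Write N = 24j + 12. Then (24j + 12)³ = 13824j³ + 20736j² + 10368j + 1728 = 24(576j³ + 864j² + 432j + 72) + 0, so N³ ≡ 0 (mod 24).

(⟸) This fails: take N = 0. Then 0³ = 0 ≡ 0 (mod 24), yet 0 ≡ 0 (mod 24), not 12.

Not equivalent: only (⇒) holds.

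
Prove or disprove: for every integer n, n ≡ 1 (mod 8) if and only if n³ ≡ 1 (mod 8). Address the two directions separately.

Forward direction. Suppose n ≡ 1 (mod 8). Write n = 8j + 1. Then (8j + 1)³ = 512j³ + 192j² + 24j + 1 = 8(64j³ + 24j² + 3j) + 1, so n³ ≡ 1 (mod 8).

Converse. For the converse, argue contrapositively. If n ≢ 1 (mod 8), then n is congruent to one of 0, 2, 3, 4, 5, 6, 7 modulo 8, and these give n³ ≡ 0, 0, 3, 0, 5, 0, 7 respectively — never 1.

Equivalent; both directions hold.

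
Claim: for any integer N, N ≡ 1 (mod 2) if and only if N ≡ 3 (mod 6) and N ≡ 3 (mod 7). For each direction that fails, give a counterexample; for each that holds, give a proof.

Only the converse holds.

(←) If N ≡ 3 (mod 6) and N ≡ 3 (mod 7), then by the Chinese remainder theorem N ≡ 3 (mod 42). Since 3 ≡ 1 (mod 2) and 2 ∣ 42, we get N ≡ 1 (mod 2).

(→) This fails: N = 1 gives 1 ≡ 1 (mod 2) but 1 ≡ 1 (mod 6), so the conjunction on the right does not hold.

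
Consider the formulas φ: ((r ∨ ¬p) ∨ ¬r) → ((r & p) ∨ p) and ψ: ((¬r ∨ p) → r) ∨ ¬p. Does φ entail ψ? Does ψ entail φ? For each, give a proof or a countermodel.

Neither direction holds.

(⟹) This fails. Under r = F, p = T, the left side is true but the right side is false.

(⟸) This fails. Under r = F, p = F, the left side is false but the right side is true.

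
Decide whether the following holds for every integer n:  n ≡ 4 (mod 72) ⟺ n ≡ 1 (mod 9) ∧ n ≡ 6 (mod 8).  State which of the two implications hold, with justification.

(→) This fails: n = 4 gives 4 ≡ 4 (mod 72) but 4 ≡ 4 (mod 9), so the conjunction on the right does not hold.

(←) This fails: n = 46 satisfies both congruences on the right (46 ≡ 1 mod 9 and 46 ≡ 6 mod 8) yet 46 ≡ 46 (mod 72), not 4.

Neither direction holds.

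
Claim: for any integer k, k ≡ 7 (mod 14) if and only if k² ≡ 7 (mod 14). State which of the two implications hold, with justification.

(→) Suppose k ≡ 7 (mod 14). Write k = 14j + 7. Then (14j + 7)² = 196j² + 196j + 49 = 14(14j² + 14j + 3) + 7, so k² ≡ 7 (mod 14).

(←) Conversely, suppose k² ≡ 7 (mod 14). The only residue r in {0, …, 13} with r² ≡ 7 (mod 14) is r = 7, so k ≡ 7 (mod 14).

Both directions hold.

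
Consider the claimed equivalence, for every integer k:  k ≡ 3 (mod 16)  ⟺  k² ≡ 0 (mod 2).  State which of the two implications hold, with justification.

(→) This fails: take k = 3. Then 3 ≡ 3 (mod 16), but 3² = 9 ≡ 1 (mod 2), not 0.

(←) This fails: take k = 0. Then 0² = 0 ≡ 0 (mod 2), yet 0 ≡ 0 (mod 16), not 3.

Neither implication holds.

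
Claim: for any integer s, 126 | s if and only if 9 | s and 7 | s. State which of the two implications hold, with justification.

(⇐) This fails: take s = 63. Both 9 ∣ 63 and 7 ∣ 63, yet 63 is not a multiple of 126 (since 63 = 0·126 + 63), so 126 ∤ 63.

(⇒) If 126 ∣ s, write s = 126q. Since 126 = 14·9, s = 9·(14q), so 9 ∣ s; and since 126 = 18·7, s = 7·(18q), so 7 ∣ s.

The forward direction holds; the converse fails.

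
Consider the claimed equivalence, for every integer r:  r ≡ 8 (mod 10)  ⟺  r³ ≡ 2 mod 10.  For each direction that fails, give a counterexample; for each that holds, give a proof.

Equivalent; both directions hold.

[⇒] Suppose r ≡ 8 (mod 10). Write r = 10j + 8. Then (10j + 8)³ = 1000j³ + 2400j² + 1920j + 512 = 10(100j³ + 240j² + 192j + 51) + 2, so r³ ≡ 2 (mod 10).

[⇐] For the converse, argue contrapositively. If r ≢ 8 (mod 10), then r is congruent to one of 0, 1, 2, 3, 4, 5, 6, 7, 9 modulo 10, and these give r³ ≡ 0, 1, 8, 7, 4, 5, 6, 3, 9 respectively — never 2.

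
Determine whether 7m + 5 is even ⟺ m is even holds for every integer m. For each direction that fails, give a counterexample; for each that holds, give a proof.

Forward direction. This fails: m = 1 gives 7m + 5 = 12, which is even, but 1 is odd, not even.

Converse. This also fails: m = 0 is even, but 7m + 5 = 5 is odd, not even.

(⇒) fails and (⇐) fails.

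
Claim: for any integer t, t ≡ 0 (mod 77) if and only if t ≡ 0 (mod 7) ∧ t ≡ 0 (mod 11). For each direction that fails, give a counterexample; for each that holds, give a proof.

The biconditional holds.

[⇐] If t ≡ 0 (mod 7) and t ≡ 0 (mod 11), then by the Chinese remainder theorem t ≡ 0 (mod 77). This is exactly t ≡ 0 (mod 77).

[⇒] Suppose t ≡ 0 (mod 77); write t = 77j + 0. Since 7 ∣ 77, reducing mod 7 gives t ≡ 0 (mod 7); since 11 ∣ 77, reducing mod 11 gives t ≡ 0 (mod 11).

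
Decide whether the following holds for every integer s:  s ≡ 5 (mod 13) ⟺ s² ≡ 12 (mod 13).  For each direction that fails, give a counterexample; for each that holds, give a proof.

The forward direction holds; the converse fails.

[⇒] Suppose s ≡ 5 (mod 13). Write s = 13j + 5. Then (13j + 5)² = 169j² + 130j + 25 = 13(13j² + 10j + 1) + 12, so s² ≡ 12 (mod 13).

[⇐] This fails: take s = 8. Then 8² = 64 ≡ 12 (mod 13), yet 8 ≡ 8 (mod 13), not 5.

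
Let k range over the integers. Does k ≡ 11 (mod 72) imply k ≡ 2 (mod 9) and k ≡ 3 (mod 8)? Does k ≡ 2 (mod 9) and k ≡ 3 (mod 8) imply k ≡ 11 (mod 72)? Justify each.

Converse. If k ≡ 2 (mod 9) and k ≡ 3 (mod 8), then by the Chinese remainder theorem k ≡ 11 (mod 72). This is exactly k ≡ 11 (mod 72).

Forward direction. Suppose k ≡ 11 (mod 72); write k = 72j + 11. Since 9 ∣ 72, reducing mod 9 gives k ≡ 11 ≡ 2 (mod 9); since 8 ∣ 72, reducing mod 8 gives k ≡ 11 ≡ 3 (mod 8).

Both directions hold; the statement is true.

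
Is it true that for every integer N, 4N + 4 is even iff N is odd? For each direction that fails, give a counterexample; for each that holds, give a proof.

Not equivalent: only (⇐) holds.

(←) Suppose N is odd. Since 4 is even, 4N is even for every N, so 4N + 4 has the same parity as 4, which is even. Hence 4N + 4 is even.

(→) This fails: take N = 0. Then 4N + 4 = 4, which is even, yet N = 0 is even, not odd.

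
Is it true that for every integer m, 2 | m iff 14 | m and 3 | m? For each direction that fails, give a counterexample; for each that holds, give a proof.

(⟸) Suppose 14 ∣ m and 3 ∣ m. Any common multiple of 14 and 3 is a multiple of their lcm; here gcd(14, 3) = 1, so lcm(14, 3) = 14·3 = 42, so 42 ∣ m. Since 2 ∣ 42, it follows that 2 ∣ m.

(⟹) This fails: take m = 2. Certainly 2 ∣ 2, but 14 ∤ 2.

Not equivalent: only (⇐) holds.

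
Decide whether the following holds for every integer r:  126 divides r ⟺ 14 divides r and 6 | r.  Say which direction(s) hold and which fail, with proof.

Not equivalent: only (⇒) holds.

(⟹) If 126 ∣ r, write r = 126q. Since 126 = 9·14, r = 14·(9q), so 14 ∣ r; and since 126 = 21·6, r = 6·(21q), so 6 ∣ r.

(⟸) This fails: take r = 42. Both 14 ∣ 42 and 6 ∣ 42, yet 42 is not a multiple of 126 (since 42 = 0·126 + 42), so 126 ∤ 42.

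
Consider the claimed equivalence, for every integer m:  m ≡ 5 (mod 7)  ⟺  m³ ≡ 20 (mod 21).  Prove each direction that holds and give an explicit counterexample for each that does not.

Neither implication holds.

Forward direction. This fails: take m = 12. Then 12 ≡ 5 (mod 7), but 12³ = 1728 ≡ 6 (mod 21), not 20.

Converse. This fails: take m = 17. Then 17³ = 4913 ≡ 20 (mod 21), yet 17 ≡ 3 (mod 7), not 5.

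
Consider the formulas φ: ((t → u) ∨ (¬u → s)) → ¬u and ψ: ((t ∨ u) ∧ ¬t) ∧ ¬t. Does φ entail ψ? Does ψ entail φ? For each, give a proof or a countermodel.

(⇒) fails and (⇐) fails.

Forward direction. This fails. Under u = F, s = F, t = F, the left side is true but the right side is false.

Converse. This fails. Under u = T, s = F, t = F, the left side is false but the right side is true.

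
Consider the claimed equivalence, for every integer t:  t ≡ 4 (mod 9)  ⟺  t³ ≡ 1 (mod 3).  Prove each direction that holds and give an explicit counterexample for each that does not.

The forward direction holds; the converse fails.

Forward direction. Suppose t ≡ 4 (mod 9). Then t³ ≡ 4³ = 64 (mod 9), and since 3 ∣ 9, also t³ ≡ 1 (mod 3).

Converse. This fails: take t = 1. Then 1³ = 1 ≡ 1 (mod 3), yet 1 ≡ 1 (mod 9), not 4.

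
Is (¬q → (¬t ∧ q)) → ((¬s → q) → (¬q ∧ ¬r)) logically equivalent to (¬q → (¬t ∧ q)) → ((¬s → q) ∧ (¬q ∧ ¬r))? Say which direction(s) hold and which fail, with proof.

Equivalent; both directions hold.

(→) Assume the antecedent. If q is true, the antecedent cannot hold. If q is false, the consequent reduces to true regardless of the other variables. Either way the consequent holds.

(←) Assume the antecedent. If q is true, the antecedent cannot hold. If q is false, the consequent reduces to true regardless of the other variables. Either way the consequent holds.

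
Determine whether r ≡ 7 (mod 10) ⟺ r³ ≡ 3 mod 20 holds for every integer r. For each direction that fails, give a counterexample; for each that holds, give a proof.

Converse. The residues r modulo 20 with r³ ≡ 3 (mod 20) are exactly {7}, and each is ≡ 7 (mod 10).

Forward direction. This fails: take r = 17. Then 17 ≡ 7 (mod 10), but 17³ = 4913 ≡ 13 (mod 20), not 3.

Not equivalent: only (⇐) holds.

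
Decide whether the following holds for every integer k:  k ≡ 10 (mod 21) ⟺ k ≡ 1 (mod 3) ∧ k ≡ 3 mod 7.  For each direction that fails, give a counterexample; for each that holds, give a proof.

Equivalent; both directions hold.

(⇐) If k ≡ 1 (mod 3) and k ≡ 3 (mod 7), then by the Chinese remainder theorem k ≡ 10 (mod 21). This is exactly k ≡ 10 (mod 21).

(⇒) Suppose k ≡ 10 (mod 21); write k = 21j + 10. Since 3 ∣ 21, reducing mod 3 gives k ≡ 10 ≡ 1 (mod 3); since 7 ∣ 21, reducing mod 7 gives k ≡ 10 ≡ 3 (mod 7).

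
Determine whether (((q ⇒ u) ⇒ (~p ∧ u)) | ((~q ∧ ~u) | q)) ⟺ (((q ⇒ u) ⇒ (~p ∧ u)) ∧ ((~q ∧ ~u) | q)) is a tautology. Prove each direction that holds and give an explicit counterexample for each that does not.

[⇒] This fails. Under u = F, q = F, p = F, the left side is true but the right side is false.

[⇐] Assume the antecedent. If u is true, the antecedent forces (u = T, q = T, p = F), and the consequent holds there. If u is false, the consequent reduces to true regardless of the other variables. Either way the consequent holds.

(⇒) fails; (⇐) holds.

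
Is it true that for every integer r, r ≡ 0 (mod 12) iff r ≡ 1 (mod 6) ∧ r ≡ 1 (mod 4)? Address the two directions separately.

(→) This fails: r = 0 gives 0 ≡ 0 (mod 12) but 0 ≡ 0 (mod 6), so the conjunction on the right does not hold.

(←) This fails: r = 1 satisfies both congruences on the right (1 ≡ 1 mod 6 and 1 ≡ 1 mod 4) yet 1 ≡ 1 (mod 12), not 0.

Both directions fail.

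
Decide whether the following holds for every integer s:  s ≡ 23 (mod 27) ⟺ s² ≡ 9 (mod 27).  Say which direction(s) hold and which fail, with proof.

Both directions fail.

[⇒] This fails: take s = 23. Then 23 ≡ 23 (mod 27), but 23² = 529 ≡ 16 (mod 27), not 9.

[⇐] This fails: take s = 3. Then 3² = 9 ≡ 9 (mod 27), yet 3 ≡ 3 (mod 27), not 23.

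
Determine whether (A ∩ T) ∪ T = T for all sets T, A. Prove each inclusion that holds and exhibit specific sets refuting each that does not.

(⊆) Let x ∈ (A ∩ T) ∪ T. Then either x ∈ T and x ∉ A; or x ∈ T ∩ A. In each case x ∈ T, so (A ∩ T) ∪ T ⊆ T.

(⊇) Let x ∈ T. Then either x ∈ T and x ∉ A; or x ∈ T ∩ A. In each case x ∈ (A ∩ T) ∪ T, so T ⊆ (A ∩ T) ∪ T.

The two sets are equal.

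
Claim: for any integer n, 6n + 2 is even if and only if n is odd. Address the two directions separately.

Not equivalent: only (⇐) holds.

(→) This fails: take n = 0. Then 6n + 2 = 2, which is even, yet n = 0 is even, not odd.

(←) Suppose n is odd. Since 6 is even, 6n is even for every n, so 6n + 2 has the same parity as 2, which is even. Hence 6n + 2 is even.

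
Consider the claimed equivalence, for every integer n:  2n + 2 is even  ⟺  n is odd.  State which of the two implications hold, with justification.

Converse. Suppose n is odd. Since 2 is even, 2n is even for every n, so 2n + 2 has the same parity as 2, which is even. Hence 2n + 2 is even.

Forward direction. This fails: take n = 2. Then 2n + 2 = 6, which is even, yet n = 2 is even, not odd.

Only the reverse direction holds.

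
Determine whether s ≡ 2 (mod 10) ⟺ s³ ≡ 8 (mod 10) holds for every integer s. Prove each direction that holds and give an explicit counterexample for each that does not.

Both implications hold.

[⇐] For the converse, argue contrapositively. If s ≢ 2 (mod 10), then s is congruent to one of 0, 1, 3, 4, 5, 6, 7, 8, 9 modulo 10, and these give s³ ≡ 0, 1, 7, 4, 5, 6, 3, 2, 9 respectively — never 8.

[⇒] Suppose s ≡ 2 (mod 10). Write s = 10j + 2. Then (10j + 2)³ = 1000j³ + 600j² + 120j + 8 = 10(100j³ + 60j² + 12j) + 8, so s³ ≡ 8 (mod 10).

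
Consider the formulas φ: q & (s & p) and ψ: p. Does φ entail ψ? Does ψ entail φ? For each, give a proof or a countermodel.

Forward direction. Assume the antecedent. If p is true, p reduces to true regardless of the other variables. If p is false, the antecedent cannot hold. Either way p holds.

Converse. This fails. Under p = T, q = F, s = F, the left side is false but the right side is true.

Only the forward implication holds.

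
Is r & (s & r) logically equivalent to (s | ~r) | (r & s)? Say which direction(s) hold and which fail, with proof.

Not equivalent: only (⇒) holds.

(⇒) Assume the antecedent. If r is true, the antecedent forces (r = T, s = T), and (s | ~r) | (r & s) holds there. If r is false, the antecedent cannot hold. Either way (s | ~r) | (r & s) holds.

(⇐) This fails. Under r = F, s = F, the left side is false but the right side is true.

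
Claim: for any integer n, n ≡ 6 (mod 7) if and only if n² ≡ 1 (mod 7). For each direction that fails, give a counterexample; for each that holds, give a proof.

[⇒] Suppose n ≡ 6 (mod 7). Write n = 7j + 6. Then (7j + 6)² = 49j² + 84j + 36 = 7(7j² + 12j + 5) + 1, so n² ≡ 1 (mod 7).

[⇐] This fails: take n = 1. Then 1² = 1 ≡ 1 (mod 7), yet 1 ≡ 1 (mod 7), not 6.

Only the forward direction holds.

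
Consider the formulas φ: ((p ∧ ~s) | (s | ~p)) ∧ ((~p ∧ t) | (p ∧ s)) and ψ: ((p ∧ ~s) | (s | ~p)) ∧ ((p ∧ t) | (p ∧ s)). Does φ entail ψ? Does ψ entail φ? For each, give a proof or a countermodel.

Neither implication holds.

Forward direction. This fails. Under t = T, s = F, p = F, the left side is true but the right side is false.

Converse. This fails. Under t = T, s = F, p = T, the left side is false but the right side is true.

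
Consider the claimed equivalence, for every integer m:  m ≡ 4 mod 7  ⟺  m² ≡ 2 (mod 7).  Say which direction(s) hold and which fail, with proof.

[⇒] Suppose m ≡ 4 mod 7. Write m = 7j + 4. Then (7j + 4)² = 49j² + 56j + 16 = 7(7j² + 8j + 2) + 2, so m² ≡ 2 (mod 7).

[⇐] This fails: take m = 3. Then 3² = 9 ≡ 2 (mod 7), yet 3 ≡ 3 (mod 7), not 4.

Not equivalent: only (⇒) holds.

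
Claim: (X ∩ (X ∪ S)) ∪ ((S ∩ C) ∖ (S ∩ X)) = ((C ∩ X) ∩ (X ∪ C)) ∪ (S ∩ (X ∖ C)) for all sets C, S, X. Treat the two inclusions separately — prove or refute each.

Reverse inclusion. Let x ∈ ((C ∩ X) ∩ (X ∪ C)) ∪ (S ∩ (X ∖ C)). Then either x ∈ C ∩ X and x ∉ S; or x ∈ S ∩ X and x ∉ C; or x ∈ C ∩ S ∩ X. In each case x ∈ (X ∩ (X ∪ S)) ∪ ((S ∩ C) ∖ (S ∩ X)), so ((C ∩ X) ∩ (X ∪ C)) ∪ (S ∩ (X ∖ C)) ⊆ (X ∩ (X ∪ S)) ∪ ((S ∩ C) ∖ (S ∩ X)).

Forward inclusion. This inclusion fails. Take C = {1}, S = {1}, X = ∅; then 1 ∈ (X ∩ (X ∪ S)) ∪ ((S ∩ C) ∖ (S ∩ X)) but 1 ∉ ((C ∩ X) ∩ (X ∪ C)) ∪ (S ∩ (X ∖ C)).

(⊆) fails; (⊇) holds.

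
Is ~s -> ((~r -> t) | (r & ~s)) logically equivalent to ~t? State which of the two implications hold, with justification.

(⟹) This fails. Under t = T, r = F, s = F, the left side is true but the right side is false.

(⟸) This fails. Under t = F, r = F, s = F, the left side is false but the right side is true.

Neither implication holds.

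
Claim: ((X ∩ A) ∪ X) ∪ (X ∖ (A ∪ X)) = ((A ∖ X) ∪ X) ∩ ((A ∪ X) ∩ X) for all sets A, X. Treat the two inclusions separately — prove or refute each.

Both inclusions hold.

(⟹) Let x ∈ ((X ∩ A) ∪ X) ∪ (X ∖ (A ∪ X)). Then either x ∈ X and x ∉ A; or x ∈ A ∩ X. In each case x ∈ ((A ∖ X) ∪ X) ∩ ((A ∪ X) ∩ X), so ((X ∩ A) ∪ X) ∪ (X ∖ (A ∪ X)) ⊆ ((A ∖ X) ∪ X) ∩ ((A ∪ X) ∩ X).

(⟸) Let x ∈ ((A ∖ X) ∪ X) ∩ ((A ∪ X) ∩ X). Then either x ∈ X and x ∉ A; or x ∈ A ∩ X. In each case x ∈ ((X ∩ A) ∪ X) ∪ (X ∖ (A ∪ X)), so ((A ∖ X) ∪ X) ∩ ((A ∪ X) ∩ X) ⊆ ((X ∩ A) ∪ X) ∪ (X ∖ (A ∪ X)).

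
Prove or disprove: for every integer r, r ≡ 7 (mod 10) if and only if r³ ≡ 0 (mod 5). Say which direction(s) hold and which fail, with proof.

(→) This fails: take r = 7. Then 7 ≡ 7 (mod 10), but 7³ = 343 ≡ 3 (mod 5), not 0.

(←) This fails: take r = 0. Then 0³ = 0 ≡ 0 (mod 5), yet 0 ≡ 0 (mod 10), not 7.

Both directions fail.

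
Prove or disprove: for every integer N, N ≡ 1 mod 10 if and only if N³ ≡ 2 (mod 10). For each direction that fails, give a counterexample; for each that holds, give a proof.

Neither direction holds.

(→) This fails: take N = 1. Then 1 ≡ 1 (mod 10), but 1³ = 1 ≡ 1 (mod 10), not 2.

(←) This fails: take N = 8. Then 8³ = 512 ≡ 2 (mod 10), yet 8 ≡ 8 (mod 10), not 1.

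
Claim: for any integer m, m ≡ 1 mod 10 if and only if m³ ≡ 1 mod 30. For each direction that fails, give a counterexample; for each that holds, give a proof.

(⟹) This fails: take m = 11. Then 11 ≡ 1 (mod 10), but 11³ = 1331 ≡ 11 (mod 30), not 1.

(⟸) Conversely, the residues r modulo 30 with r³ ≡ 1 (mod 30) are exactly {1}, and each is ≡ 1 (mod 10).

Only the converse holds.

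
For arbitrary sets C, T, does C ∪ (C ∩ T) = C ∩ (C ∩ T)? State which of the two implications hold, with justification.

Forward inclusion. This inclusion fails. Take C = {1}, T = ∅; then 1 ∈ C ∪ (C ∩ T) but 1 ∉ C ∩ (C ∩ T).

Reverse inclusion. Let x ∈ C ∩ (C ∩ T). Then x ∈ C ∩ T, from which x ∈ C ∪ (C ∩ T).

Only the reverse inclusion holds.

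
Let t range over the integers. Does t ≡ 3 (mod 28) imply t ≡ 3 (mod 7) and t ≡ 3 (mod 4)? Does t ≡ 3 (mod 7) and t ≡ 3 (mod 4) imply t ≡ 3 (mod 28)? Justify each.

The biconditional holds.

Forward direction. Suppose t ≡ 3 (mod 28); write t = 28j + 3. Since 7 ∣ 28, reducing mod 7 gives t ≡ 3 (mod 7); since 4 ∣ 28, reducing mod 4 gives t ≡ 3 (mod 4).

Converse. If t ≡ 3 (mod 7) and t ≡ 3 (mod 4), then by the Chinese remainder theorem t ≡ 3 (mod 28). This is exactly t ≡ 3 (mod 28).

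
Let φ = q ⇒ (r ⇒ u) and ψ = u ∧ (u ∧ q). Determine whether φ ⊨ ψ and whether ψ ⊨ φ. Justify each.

(←) Assume the antecedent. If r is true, the antecedent forces (r = T, u = T, q = T), and q ⇒ (r ⇒ u) holds there. If r is false, q ⇒ (r ⇒ u) reduces to true regardless of the other variables. Either way q ⇒ (r ⇒ u) holds.

(→) This fails. Under r = F, u = F, q = F, the left side is true but the right side is false.

(⇒) fails; (⇐) holds.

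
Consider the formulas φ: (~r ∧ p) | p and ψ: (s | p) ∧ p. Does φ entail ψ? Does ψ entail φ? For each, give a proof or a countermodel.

(⇒) Assume the antecedent. If s is true, the antecedent forces (s = T, p = T, r = F) or (s = T, p = T, r = T), and (s | p) ∧ p holds there. If s is false, the antecedent forces (s = F, p = T, r = F) or (s = F, p = T, r = T), and (s | p) ∧ p holds there. Either way (s | p) ∧ p holds.

(⇐) Assume the antecedent. If s is true, the antecedent forces (s = T, p = T, r = F) or (s = T, p = T, r = T), and (~r ∧ p) | p holds there. If s is false, the antecedent forces (s = F, p = T, r = F) or (s = F, p = T, r = T), and (~r ∧ p) | p holds there. Either way (~r ∧ p) | p holds.

Both directions hold.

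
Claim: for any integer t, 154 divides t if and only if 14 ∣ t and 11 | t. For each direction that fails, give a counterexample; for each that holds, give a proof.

(⇒) If 154 ∣ t, write t = 154q. Since 154 = 11·14, t = 14·(11q), so 14 ∣ t; and since 154 = 14·11, t = 11·(14q), so 11 ∣ t.

(⇐) Suppose 14 ∣ t and 11 ∣ t. Any common multiple of 14 and 11 is a multiple of their lcm; here gcd(14, 11) = 1, so lcm(14, 11) = 14·11 = 154, so 154 ∣ t.

Both implications hold.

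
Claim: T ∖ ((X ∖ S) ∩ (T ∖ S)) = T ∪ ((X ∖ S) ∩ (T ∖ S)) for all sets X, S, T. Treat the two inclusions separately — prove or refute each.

(⊆) holds; (⊇) fails.

(⟹) Let x ∈ T ∖ ((X ∖ S) ∩ (T ∖ S)). Then either x ∈ T and x ∉ X, S; or x ∈ S ∩ T and x ∉ X; or x ∈ X ∩ S ∩ T. In each case x ∈ T ∪ ((X ∖ S) ∩ (T ∖ S)), so T ∖ ((X ∖ S) ∩ (T ∖ S)) ⊆ T ∪ ((X ∖ S) ∩ (T ∖ S)).

(⟸) This inclusion fails. Take X = {1}, S = ∅, T = {1}; then 1 ∈ T ∪ ((X ∖ S) ∩ (T ∖ S)) but 1 ∉ T ∖ ((X ∖ S) ∩ (T ∖ S)).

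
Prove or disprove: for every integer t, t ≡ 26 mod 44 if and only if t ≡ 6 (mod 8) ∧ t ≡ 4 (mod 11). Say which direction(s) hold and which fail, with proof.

Not equivalent: only (⇐) holds.

(⟹) This fails: t = 26 gives 26 ≡ 26 (mod 44) but 26 ≡ 2 (mod 8), so the conjunction on the right does not hold.

(⟸) Conversely, if t ≡ 6 (mod 8) and t ≡ 4 (mod 11), then by the Chinese remainder theorem t ≡ 70 (mod 88). Since 70 ≡ 26 (mod 44) and 44 ∣ 88, we get t ≡ 26 (mod 44).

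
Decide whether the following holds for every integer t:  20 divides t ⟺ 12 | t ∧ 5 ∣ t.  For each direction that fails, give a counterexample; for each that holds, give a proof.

Not equivalent: only (⇐) holds.

(⇒) This fails: take t = 20. Certainly 20 ∣ 20, but 12 ∤ 20.

(⇐) Suppose 12 ∣ t and 5 ∣ t. Any common multiple of 12 and 5 is a multiple of their lcm; here gcd(12, 5) = 1, so lcm(12, 5) = 12·5 = 60, so 60 ∣ t. Since 20 ∣ 60, it follows that 20 ∣ t.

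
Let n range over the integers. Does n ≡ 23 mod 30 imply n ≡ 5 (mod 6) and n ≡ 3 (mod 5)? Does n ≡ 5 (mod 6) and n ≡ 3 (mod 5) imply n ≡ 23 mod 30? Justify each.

Both directions hold; the statement is true.

[⇒] Suppose n ≡ 23 (mod 30); write n = 30j + 23. Since 6 ∣ 30, reducing mod 6 gives n ≡ 23 ≡ 5 (mod 6); since 5 ∣ 30, reducing mod 5 gives n ≡ 23 ≡ 3 (mod 5).

[⇐] Conversely, if n ≡ 5 (mod 6) and n ≡ 3 (mod 5), then by the Chinese remainder theorem n ≡ 23 (mod 30). This is exactly n ≡ 23 (mod 30).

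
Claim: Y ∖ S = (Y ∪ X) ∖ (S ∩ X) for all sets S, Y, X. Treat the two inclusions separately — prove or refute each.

Only the forward inclusion holds.

(⊆) Let x ∈ Y ∖ S. Then either x ∈ Y and x ∉ S, X; or x ∈ Y ∩ X and x ∉ S. In each case x ∈ (Y ∪ X) ∖ (S ∩ X), so Y ∖ S ⊆ (Y ∪ X) ∖ (S ∩ X).

(⊇) This inclusion fails. Take S = {1}, Y = {1}, X = ∅; then 1 ∈ (Y ∪ X) ∖ (S ∩ X) but 1 ∉ Y ∖ S.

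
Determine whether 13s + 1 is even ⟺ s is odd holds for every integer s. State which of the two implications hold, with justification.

(⇒) Suppose 13s + 1 is even. Since 13 is odd, 13s and s have the same parity, so 13s + 1 ≡ s + 1 (mod 2). As 1 is odd, 13s + 1 is even exactly when s is odd. Thus s is odd.

(⇐) Conversely, suppose s is odd; write s = 2j + 1. Then 13s + 1 = 13·(2j + 1) + 1 = 2·13j + 14, which is even.

The biconditional holds.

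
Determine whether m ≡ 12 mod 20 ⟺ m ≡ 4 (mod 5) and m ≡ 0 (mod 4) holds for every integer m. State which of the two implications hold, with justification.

Neither implication holds.

Forward direction. This fails: m = 12 gives 12 ≡ 12 (mod 20) but 12 ≡ 2 (mod 5), so the conjunction on the right does not hold.

Converse. This fails: m = 4 satisfies both congruences on the right (4 ≡ 4 mod 5 and 4 ≡ 0 mod 4) yet 4 ≡ 4 (mod 20), not 12.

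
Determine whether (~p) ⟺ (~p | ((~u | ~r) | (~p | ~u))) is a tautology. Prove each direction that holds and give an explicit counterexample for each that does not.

The forward direction holds; the converse fails.

Forward direction. Assume the antecedent. If u is true, the antecedent forces (u = T, p = F, r = F) or (u = T, p = F, r = T), and ~p | ((~u | ~r) | (~p | ~u)) holds there. If u is false, ~p | ((~u | ~r) | (~p | ~u)) reduces to true regardless of the other variables. Either way ~p | ((~u | ~r) | (~p | ~u)) holds.

Converse. This fails. Under u = F, p = T, r = F, the left side is false but the right side is true.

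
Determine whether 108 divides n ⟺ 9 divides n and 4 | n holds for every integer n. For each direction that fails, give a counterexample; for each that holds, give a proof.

(⟹) If 108 ∣ n, write n = 108q. Since 108 = 12·9, n = 9·(12q), so 9 ∣ n; and since 108 = 27·4, n = 4·(27q), so 4 ∣ n.

(⟸) This fails: take n = 36. Both 9 ∣ 36 and 4 ∣ 36, yet 36 is not a multiple of 108 (since 36 = 0·108 + 36), so 108 ∤ 36.

Not equivalent: only (⇒) holds.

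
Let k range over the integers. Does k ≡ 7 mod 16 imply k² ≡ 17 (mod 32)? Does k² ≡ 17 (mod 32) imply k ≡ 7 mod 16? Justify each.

(⇒) holds; (⇐) fails.

(⟸) This fails: take k = 9. Then 9² = 81 ≡ 17 (mod 32), yet 9 ≡ 9 (mod 16), not 7.

(⟹) Suppose k ≡ 7 (mod 16). Working modulo 32, k ∈ {7, 23}; for each such r, r² ≡ 17 (mod 32).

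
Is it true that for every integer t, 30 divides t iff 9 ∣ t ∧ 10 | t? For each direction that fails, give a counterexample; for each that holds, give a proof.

(⇒) fails; (⇐) holds.

(⇒) This fails: take t = 30. Certainly 30 ∣ 30, but 9 ∤ 30.

(⇐) Suppose 9 ∣ t and 10 ∣ t. Any common multiple of 9 and 10 is a multiple of their lcm; here gcd(9, 10) = 1, so lcm(9, 10) = 9·10 = 90, so 90 ∣ t. Since 30 ∣ 90, it follows that 30 ∣ t.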